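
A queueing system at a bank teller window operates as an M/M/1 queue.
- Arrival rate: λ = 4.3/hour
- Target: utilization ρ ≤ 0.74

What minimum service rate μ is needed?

ρ = λ/μ, so μ = λ/ρ
μ ≥ 4.3/0.74 = 5.8108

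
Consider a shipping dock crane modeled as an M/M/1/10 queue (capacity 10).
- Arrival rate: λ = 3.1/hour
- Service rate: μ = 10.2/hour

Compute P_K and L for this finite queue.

ρ = λ/μ = 3.1/10.2 = 0.30392
P₀ = (1-ρ)/(1-ρ^(K+1)) = (1-0.30392)/(1-0.30392^11) = 0.6961/1.0000 = 0.6961
P_K = P₀×ρ^K = 0.6961 × 0.30392^10 = 0.6961 × 0.000006723 = 0.000004680
Blocking probability P_10 = 0.000004680 (0.0004680%)
L = ρ[1 - (K+1)ρ^K + Kρ^(K+1)] / [(1-ρ)(1-ρ^(K+1))]
L = 0.30392 × (1 - 11×0.000006723 + 10×0.000002043) / ((1 - 0.30392) × (1 - 0.000002043)) = 0.4366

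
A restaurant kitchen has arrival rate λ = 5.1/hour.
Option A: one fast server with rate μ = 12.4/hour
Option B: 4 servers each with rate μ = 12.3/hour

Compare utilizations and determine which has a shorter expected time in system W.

Option A: single server μ = 12.4 (M/M/1)
  ρ_A = 5.1/12.4 = 0.4113
  W_A = 1/(μ-λ) = 1/(12.4-5.1) = 1/7.30 = 0.1370

Option B: 4 servers μ = 12.3 (M/M/4)
  ρ_B = λ/(cμ) = 5.1/(4×12.3) = 0.1037
  Offered load a = λ/μ = cρ = 5.1/12.3 = 0.4146
  P₀ = [ Σₙ₌₀^3 aⁿ/n! + a^4/(4!(1-ρ)) ]⁻¹
  Σ = a^0/0! + a^1/1! + a^2/2! + a^3/3! = 1.0000 + 0.41463 + 0.085961 + 0.011881 = 1.5125
  a^4/(4!(1-ρ)) = 0.02956/(24 × 0.8963) = 0.001374
  P₀ = 1/(1.5125 + 0.001374) = 0.6606
  Lq = P₀·a^4·ρ / (4!(1-ρ)²) = 0.6606 × 0.02956 × 0.1037 / (24 × 0.8034) = 0.0001050
  Wq_B = Lq/λ = 0.00010496/5.1 = 0.00002058
  W_B = Wq_B + 1/μ = 0.00002058 + 0.08130 = 0.08132

Since W_B = 0.08132 < W_A = 0.1370, Option B (multiple servers) has the shorter time in system.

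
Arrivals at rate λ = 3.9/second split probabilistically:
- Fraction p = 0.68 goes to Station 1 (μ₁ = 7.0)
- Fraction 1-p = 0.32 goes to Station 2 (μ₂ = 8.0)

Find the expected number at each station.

Effective rates: λ₁ = 3.9×0.68 = 2.652, λ₂ = 3.9×0.32 = 1.248
Station 1: ρ₁ = 2.652/7.0 = 0.37886, L₁ = ρ₁/(1-ρ₁) = 0.37886/(1-0.37886) = 0.6099
Station 2: ρ₂ = 1.248/8.0 = 0.1560, L₂ = ρ₂/(1-ρ₂) = 0.1560/(1-0.1560) = 0.1848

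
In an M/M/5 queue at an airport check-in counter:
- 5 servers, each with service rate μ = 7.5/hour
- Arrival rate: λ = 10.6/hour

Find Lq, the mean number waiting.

Traffic intensity: ρ = λ/(cμ) = 10.6/(5×7.5) = 0.2827
Since ρ = 0.2827 < 1, system is stable.
Offered load a = λ/μ = cρ = 10.6/7.5 = 1.4133
P₀ = [ Σₙ₌₀^4 aⁿ/n! + a^5/(5!(1-ρ)) ]⁻¹
Σ = a^0/0! + a^1/1! + a^2/2! + a^3/3! + a^4/4! = 1.0000 + 1.4133 + 0.9988 + 0.4705 + 0.1663 = 4.0489
a^5/(5!(1-ρ)) = 5.6393/(120 × 0.71733) = 0.06551
P₀ = 1/(4.048866 + 0.06551198) = 0.2431
Lq = P₀·a^5·ρ / (5!(1-ρ)²) = 0.24305 × 5.6393 × 0.28267 / (120 × 0.51457) = 0.006274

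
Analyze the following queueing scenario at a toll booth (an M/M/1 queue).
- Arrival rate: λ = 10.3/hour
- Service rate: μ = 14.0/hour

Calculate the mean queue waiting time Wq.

First, compute utilization: ρ = λ/μ = 10.3/14.0 = 0.7357
For M/M/1: Wq = λ/(μ(μ-λ))
Wq = 10.3/(14.0 × (14.0-10.3))
Wq = 10.3/(14.0 × 3.70)
Wq = 0.1988 hours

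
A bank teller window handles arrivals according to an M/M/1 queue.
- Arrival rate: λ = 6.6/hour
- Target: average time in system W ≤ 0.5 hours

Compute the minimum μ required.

For M/M/1: W = 1/(μ-λ)
Need W ≤ 0.5, so 1/(μ-λ) ≤ 0.5
μ - λ ≥ 1/0.5 = 2.0000
μ ≥ 6.6 + 2.0000 = 8.6000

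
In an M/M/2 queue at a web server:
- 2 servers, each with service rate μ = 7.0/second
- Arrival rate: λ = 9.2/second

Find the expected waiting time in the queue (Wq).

Traffic intensity: ρ = λ/(cμ) = 9.2/(2×7.0) = 0.6571
Since ρ = 0.6571 < 1, system is stable.
Offered load a = λ/μ = cρ = 9.2/7.0 = 1.3143
P₀ = [ Σₙ₌₀^1 aⁿ/n! + a^2/(2!(1-ρ)) ]⁻¹
Σ = a^0/0! + a^1/1! = 1.0000 + 1.3143 = 2.3143
a^2/(2!(1-ρ)) = 1.7273/(2 × 0.34286) = 2.5190
P₀ = 1/(2.3143 + 2.5190) = 0.2069
Lq = P₀·a^2·ρ / (2!(1-ρ)²) = 0.20690 × 1.7273 × 0.65714 / (2 × 0.11755) = 0.9989
Wq = Lq/λ = 0.9989/9.2 = 0.1086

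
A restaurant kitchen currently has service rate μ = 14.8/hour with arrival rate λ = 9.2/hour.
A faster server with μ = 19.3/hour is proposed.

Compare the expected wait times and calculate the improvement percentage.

System 1: ρ₁ = 9.2/14.8 = 0.6216, W₁ = 1/(14.8-9.2) = 0.17857
System 2: ρ₂ = 9.2/19.3 = 0.4767, W₂ = 1/(19.3-9.2) = 0.099010
Improvement: (W₁-W₂)/W₁ = (0.17857-0.099010)/0.17857 = 44.55%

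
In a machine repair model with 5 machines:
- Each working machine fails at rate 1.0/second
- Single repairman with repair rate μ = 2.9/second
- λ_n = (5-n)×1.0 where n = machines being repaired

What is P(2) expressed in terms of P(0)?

P(2)/P(0) = ∏_{i=0}^{2-1} λ_i/μ_{i+1}
= (5-0)×1.0/2.9 × (5-1)×1.0/2.9
= 2.3781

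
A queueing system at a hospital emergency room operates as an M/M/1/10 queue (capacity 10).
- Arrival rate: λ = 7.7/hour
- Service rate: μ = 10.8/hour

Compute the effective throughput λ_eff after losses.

ρ = λ/μ = 7.7/10.8 = 0.712963
P₀ = (1-ρ)/(1-ρ^(K+1)) = (1-0.712963)/(1-0.712963^11) = 0.28704/0.97580 = 0.2942
P_K = P₀×ρ^K = 0.29415 × 0.712963^10 = 0.29415 × 0.033937 = 0.009983
λ_eff = λ(1-P_K) = 7.7 × (1 - 0.009983) = 7.7 × 0.990017 = 7.6231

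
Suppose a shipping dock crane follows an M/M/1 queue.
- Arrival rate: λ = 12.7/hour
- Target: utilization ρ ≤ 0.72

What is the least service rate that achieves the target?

ρ = λ/μ, so μ = λ/ρ
μ ≥ 12.7/0.72 = 17.6389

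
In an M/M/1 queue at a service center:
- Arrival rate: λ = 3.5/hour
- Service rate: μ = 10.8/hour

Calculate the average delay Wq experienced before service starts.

First, compute utilization: ρ = λ/μ = 3.5/10.8 = 0.3241
For M/M/1: Wq = λ/(μ(μ-λ))
Wq = 3.5/(10.8 × (10.8-3.5))
Wq = 3.5/(10.8 × 7.30)
Wq = 0.04439 hours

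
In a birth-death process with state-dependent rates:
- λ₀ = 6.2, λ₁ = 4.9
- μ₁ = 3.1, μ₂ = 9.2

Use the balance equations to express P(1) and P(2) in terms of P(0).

Balance equations:
State 0: λ₀P₀ = μ₁P₁ → P₁ = (λ₀/μ₁)P₀ = (6.2/3.1)P₀ = 2.0000P₀
State 1: P₂ = (λ₀λ₁)/(μ₁μ₂)P₀ = (6.2×4.9)/(3.1×9.2)P₀ = 1.0652P₀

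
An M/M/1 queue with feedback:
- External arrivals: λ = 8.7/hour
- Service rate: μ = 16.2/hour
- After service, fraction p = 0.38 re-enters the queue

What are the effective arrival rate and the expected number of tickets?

Effective arrival rate: λ_eff = λ/(1-p) = 8.7/(1-0.38) = 8.7/0.62 = 14.03226
ρ = λ_eff/μ = 14.03226/16.2 = 0.866189
L = ρ/(1-ρ) = 0.866189/(1-0.866189) = 6.4732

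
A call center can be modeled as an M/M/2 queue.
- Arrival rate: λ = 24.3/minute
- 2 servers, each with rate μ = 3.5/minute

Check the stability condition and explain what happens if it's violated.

Stability requires ρ = λ/(cμ) < 1
ρ = 24.3/(2 × 3.5) = 24.3/7.00 = 3.4714
Since 3.4714 ≥ 1, the system is UNSTABLE.
Need c > λ/μ = 24.3/3.5 = 6.94.
Minimum servers needed: c = 7.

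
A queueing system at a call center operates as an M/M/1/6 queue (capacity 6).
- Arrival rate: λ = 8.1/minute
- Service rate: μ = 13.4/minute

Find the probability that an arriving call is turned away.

ρ = λ/μ = 8.1/13.4 = 0.60448
P₀ = (1-ρ)/(1-ρ^(K+1)) = (1-0.60448)/(1-0.60448^7) = 0.3955/0.9705 = 0.4075
P_K = P₀×ρ^K = 0.4075 × 0.60448^6 = 0.4075 × 0.04879 = 0.01988
Blocking probability = 1.99%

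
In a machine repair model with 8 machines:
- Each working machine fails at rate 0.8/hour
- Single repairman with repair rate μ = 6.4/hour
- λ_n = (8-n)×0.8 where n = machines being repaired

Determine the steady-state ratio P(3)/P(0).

P(3)/P(0) = ∏_{i=0}^{3-1} λ_i/μ_{i+1}
= (8-0)×0.8/6.4 × (8-1)×0.8/6.4 × (8-2)×0.8/6.4
= 0.6563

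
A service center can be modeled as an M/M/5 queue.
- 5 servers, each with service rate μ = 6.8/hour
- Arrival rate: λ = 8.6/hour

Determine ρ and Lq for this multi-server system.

Traffic intensity: ρ = λ/(cμ) = 8.6/(5×6.8) = 0.2529
Since ρ = 0.2529 < 1, system is stable.
Offered load a = λ/μ = cρ = 8.6/6.8 = 1.2647
P₀ = [ Σₙ₌₀^4 aⁿ/n! + a^5/(5!(1-ρ)) ]⁻¹
Σ = a^0/0! + a^1/1! + a^2/2! + a^3/3! + a^4/4! = 1.0000 + 1.2647 + 0.79974 + 0.33715 + 0.10660 = 3.5082
a^5/(5!(1-ρ)) = 3.2355/(120 × 0.7471) = 0.03609
P₀ = 1/(3.5082 + 0.03609) = 0.2821
Lq = P₀·a^5·ρ / (5!(1-ρ)²) = 0.28214 × 3.2355 × 0.25294 / (120 × 0.55810) = 0.003448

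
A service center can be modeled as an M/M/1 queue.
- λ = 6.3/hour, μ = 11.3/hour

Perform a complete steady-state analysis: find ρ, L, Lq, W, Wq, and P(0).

Step 1: ρ = λ/μ = 6.3/11.3 = 0.5575
Step 2: L = λ/(μ-λ) = 6.3/5.00 = 1.2600
Step 3: Lq = λ²/(μ(μ-λ)) = 39.69/(11.3×5.00) = 0.7025
Step 4: W = 1/(μ-λ) = 1/5.00 = 0.2000
Step 5: Wq = λ/(μ(μ-λ)) = 6.3/(11.3×5.00) = 0.1115
Step 6: P(0) = 1-ρ = 0.4425
Verify: L = λW = 6.3×0.2000 = 1.2600 ✔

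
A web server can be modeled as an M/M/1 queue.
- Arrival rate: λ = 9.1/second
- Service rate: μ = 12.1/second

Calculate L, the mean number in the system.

ρ = λ/μ = 9.1/12.1 = 0.7521
For M/M/1: L = λ/(μ-λ)
L = 9.1/(12.1-9.1) = 9.1/3.00
L = 3.0333 requests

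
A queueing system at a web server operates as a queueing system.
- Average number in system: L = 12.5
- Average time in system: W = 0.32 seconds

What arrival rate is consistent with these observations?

Little's Law: L = λW, so λ = L/W
λ = 12.5/0.32 = 39.0625 requests/second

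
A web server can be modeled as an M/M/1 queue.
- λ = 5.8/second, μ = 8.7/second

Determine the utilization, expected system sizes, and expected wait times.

Step 1: ρ = λ/μ = 5.8/8.7 = 0.6667
Step 2: L = λ/(μ-λ) = 5.8/2.90 = 2.0000
Step 3: Lq = λ²/(μ(μ-λ)) = 33.64/(8.7×2.90) = 1.3333
Step 4: W = 1/(μ-λ) = 1/2.90 = 0.34483
Step 5: Wq = λ/(μ(μ-λ)) = 5.8/(8.7×2.90) = 0.2299
Step 6: P(0) = 1-ρ = 0.3333
Verify: L = λW = 5.8×0.34483 = 2.0000 ✔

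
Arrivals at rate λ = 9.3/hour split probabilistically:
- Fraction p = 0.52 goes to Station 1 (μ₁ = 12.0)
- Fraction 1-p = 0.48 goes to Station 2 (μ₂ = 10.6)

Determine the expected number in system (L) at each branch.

Effective rates: λ₁ = 9.3×0.52 = 4.836, λ₂ = 9.3×0.48 = 4.464
Station 1: ρ₁ = 4.836/12.0 = 0.4030, L₁ = ρ₁/(1-ρ₁) = 0.4030/(1-0.4030) = 0.6750
Station 2: ρ₂ = 4.464/10.6 = 0.42113, L₂ = ρ₂/(1-ρ₂) = 0.42113/(1-0.42113) = 0.7275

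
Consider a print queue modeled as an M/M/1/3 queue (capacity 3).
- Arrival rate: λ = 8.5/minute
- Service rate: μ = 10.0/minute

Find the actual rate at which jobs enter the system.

ρ = λ/μ = 8.5/10.0 = 0.8500
P₀ = (1-ρ)/(1-ρ^(K+1)) = (1-0.8500)/(1-0.8500^4) = 0.1500/0.4780 = 0.3138
P_K = P₀×ρ^K = 0.3138 × 0.8500^3 = 0.3138 × 0.6141 = 0.1927
λ_eff = λ(1-P_K) = 8.5 × (1 - 0.19272) = 8.5 × 0.80728 = 6.8619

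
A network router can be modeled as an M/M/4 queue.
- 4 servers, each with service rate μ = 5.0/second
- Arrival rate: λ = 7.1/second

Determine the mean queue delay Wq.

Traffic intensity: ρ = λ/(cμ) = 7.1/(4×5.0) = 0.3550
Since ρ = 0.3550 < 1, system is stable.
Offered load a = λ/μ = cρ = 7.1/5.0 = 1.4200
P₀ = [ Σₙ₌₀^3 aⁿ/n! + a^4/(4!(1-ρ)) ]⁻¹
Σ = a^0/0! + a^1/1! + a^2/2! + a^3/3! = 1.0000 + 1.4200 + 1.0082 + 0.4772 = 3.9054
a^4/(4!(1-ρ)) = 4.0659/(24 × 0.6450) = 0.2627
P₀ = 1/(3.9054 + 0.2627) = 0.2399
Lq = P₀·a^4·ρ / (4!(1-ρ)²) = 0.2399 × 4.0659 × 0.3550 / (24 × 0.4160) = 0.03468
Wq = Lq/λ = 0.03468/7.1 = 0.004885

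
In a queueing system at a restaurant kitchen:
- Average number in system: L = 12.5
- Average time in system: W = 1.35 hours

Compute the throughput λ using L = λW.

Little's Law: L = λW, so λ = L/W
λ = 12.5/1.35 = 9.2593 orders/hour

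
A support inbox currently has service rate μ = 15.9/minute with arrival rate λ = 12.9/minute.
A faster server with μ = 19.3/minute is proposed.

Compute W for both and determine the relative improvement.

System 1: ρ₁ = 12.9/15.9 = 0.8113, W₁ = 1/(15.9-12.9) = 0.33333
System 2: ρ₂ = 12.9/19.3 = 0.6684, W₂ = 1/(19.3-12.9) = 0.15625
Improvement: (W₁-W₂)/W₁ = (0.33333-0.15625)/0.33333 = 53.12%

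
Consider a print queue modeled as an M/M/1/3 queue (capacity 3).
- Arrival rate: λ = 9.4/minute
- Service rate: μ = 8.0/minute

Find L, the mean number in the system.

ρ = λ/μ = 9.4/8.0 = 1.1750
P₀ = (1-ρ)/(1-ρ^(K+1)) = (1-1.1750)/(1-1.1750^4) = -0.1750/-0.9061 = 0.1931
P_K = P₀×ρ^K = 0.19313 × 1.1750^3 = 0.19313 × 1.6222 = 0.3133
L = ρ[1 - (K+1)ρ^K + Kρ^(K+1)] / [(1-ρ)(1-ρ^(K+1))]
L = 1.1750 × (1 - 4×1.622234 + 3×1.906125) / ((1 - 1.1750) × (1 - 1.906125)) = 1.7001 jobs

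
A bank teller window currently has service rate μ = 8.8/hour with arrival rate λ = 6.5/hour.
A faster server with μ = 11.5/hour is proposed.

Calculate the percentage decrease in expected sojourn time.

System 1: ρ₁ = 6.5/8.8 = 0.7386, W₁ = 1/(8.8-6.5) = 0.4348
System 2: ρ₂ = 6.5/11.5 = 0.5652, W₂ = 1/(11.5-6.5) = 0.2000
Improvement: (W₁-W₂)/W₁ = (0.4348-0.2000)/0.4348 = 54.00%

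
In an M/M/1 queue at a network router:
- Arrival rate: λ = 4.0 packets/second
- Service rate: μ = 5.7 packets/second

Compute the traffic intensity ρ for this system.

Server utilization: ρ = λ/μ
ρ = 4.0/5.7 = 0.7018
The server is busy 70.18% of the time.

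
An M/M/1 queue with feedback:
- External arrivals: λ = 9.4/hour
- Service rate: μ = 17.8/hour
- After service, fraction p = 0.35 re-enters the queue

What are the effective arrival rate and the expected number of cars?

Effective arrival rate: λ_eff = λ/(1-p) = 9.4/(1-0.35) = 9.4/0.65 = 14.46154
ρ = λ_eff/μ = 14.46154/17.8 = 0.812446
L = ρ/(1-ρ) = 0.812446/(1-0.812446) = 4.3318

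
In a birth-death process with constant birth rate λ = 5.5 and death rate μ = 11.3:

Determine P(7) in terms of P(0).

For constant rates: P(n)/P(0) = (λ/μ)^n
P(7)/P(0) = (5.5/11.3)^7 = 0.486726^7 = 0.006471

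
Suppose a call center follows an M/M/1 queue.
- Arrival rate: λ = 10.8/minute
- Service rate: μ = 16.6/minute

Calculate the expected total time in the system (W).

First, compute utilization: ρ = λ/μ = 10.8/16.6 = 0.6506
For M/M/1: W = 1/(μ-λ)
W = 1/(16.6-10.8) = 1/5.80
W = 0.1724 minutes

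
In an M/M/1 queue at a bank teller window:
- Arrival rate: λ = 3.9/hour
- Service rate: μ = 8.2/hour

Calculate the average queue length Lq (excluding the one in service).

ρ = λ/μ = 3.9/8.2 = 0.4756
For M/M/1: Lq = λ²/(μ(μ-λ))
Lq = 15.21/(8.2 × 4.30)
Lq = 0.4314 transactions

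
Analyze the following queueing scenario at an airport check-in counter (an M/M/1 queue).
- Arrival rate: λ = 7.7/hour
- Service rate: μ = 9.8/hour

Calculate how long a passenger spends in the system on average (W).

First, compute utilization: ρ = λ/μ = 7.7/9.8 = 0.7857
For M/M/1: W = 1/(μ-λ)
W = 1/(9.8-7.7) = 1/2.10
W = 0.4762 hours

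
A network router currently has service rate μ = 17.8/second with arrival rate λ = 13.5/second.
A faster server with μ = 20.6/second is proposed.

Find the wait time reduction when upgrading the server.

System 1: ρ₁ = 13.5/17.8 = 0.7584, W₁ = 1/(17.8-13.5) = 0.232558
System 2: ρ₂ = 13.5/20.6 = 0.6553, W₂ = 1/(20.6-13.5) = 0.140845
Improvement: (W₁-W₂)/W₁ = (0.232558-0.140845)/0.232558 = 39.44%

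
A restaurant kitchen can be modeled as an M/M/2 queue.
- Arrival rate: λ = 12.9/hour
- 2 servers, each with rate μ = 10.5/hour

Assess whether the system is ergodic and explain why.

Stability requires ρ = λ/(cμ) < 1
ρ = 12.9/(2 × 10.5) = 12.9/21.00 = 0.6143
Since 0.6143 < 1, the system is STABLE.
The servers are busy 61.43% of the time.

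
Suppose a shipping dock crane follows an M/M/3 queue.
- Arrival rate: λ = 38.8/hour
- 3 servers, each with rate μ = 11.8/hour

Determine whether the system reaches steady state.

Stability requires ρ = λ/(cμ) < 1
ρ = 38.8/(3 × 11.8) = 38.8/35.40 = 1.0960
Since 1.0960 ≥ 1, the system is UNSTABLE.
Need c > λ/μ = 38.8/11.8 = 3.29.
Minimum servers needed: c = 4.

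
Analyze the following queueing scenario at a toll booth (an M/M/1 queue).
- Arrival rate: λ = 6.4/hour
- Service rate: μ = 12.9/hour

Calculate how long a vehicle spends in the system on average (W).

First, compute utilization: ρ = λ/μ = 6.4/12.9 = 0.4961
For M/M/1: W = 1/(μ-λ)
W = 1/(12.9-6.4) = 1/6.50
W = 0.1538 hours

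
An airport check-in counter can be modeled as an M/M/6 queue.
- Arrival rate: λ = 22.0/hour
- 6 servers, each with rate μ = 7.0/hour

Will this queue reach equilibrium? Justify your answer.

Stability requires ρ = λ/(cμ) < 1
ρ = 22.0/(6 × 7.0) = 22.0/42.00 = 0.5238
Since 0.5238 < 1, the system is STABLE.
The servers are busy 52.38% of the time.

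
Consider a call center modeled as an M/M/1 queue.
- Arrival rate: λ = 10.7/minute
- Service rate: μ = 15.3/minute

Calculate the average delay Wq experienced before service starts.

First, compute utilization: ρ = λ/μ = 10.7/15.3 = 0.6993
For M/M/1: Wq = λ/(μ(μ-λ))
Wq = 10.7/(15.3 × (15.3-10.7))
Wq = 10.7/(15.3 × 4.60)
Wq = 0.1520 minutes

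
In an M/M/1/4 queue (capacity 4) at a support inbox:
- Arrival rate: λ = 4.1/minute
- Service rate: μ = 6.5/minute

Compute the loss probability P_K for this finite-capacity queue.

ρ = λ/μ = 4.1/6.5 = 0.63077
P₀ = (1-ρ)/(1-ρ^(K+1)) = (1-0.63077)/(1-0.63077^5) = 0.3692/0.9001 = 0.4102
P_K = P₀×ρ^K = 0.4102 × 0.63077^4 = 0.4102 × 0.1583 = 0.06493
Blocking probability = 6.49%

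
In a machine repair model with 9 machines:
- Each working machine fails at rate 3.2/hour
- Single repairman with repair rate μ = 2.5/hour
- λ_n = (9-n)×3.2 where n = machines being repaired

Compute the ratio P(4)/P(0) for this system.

P(4)/P(0) = ∏_{i=0}^{4-1} λ_i/μ_{i+1}
= (9-0)×3.2/2.5 × (9-1)×3.2/2.5 × (9-2)×3.2/2.5 × (9-3)×3.2/2.5
= 8117.4882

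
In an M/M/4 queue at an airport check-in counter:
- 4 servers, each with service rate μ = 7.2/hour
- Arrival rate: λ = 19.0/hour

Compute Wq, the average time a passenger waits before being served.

Traffic intensity: ρ = λ/(cμ) = 19.0/(4×7.2) = 0.6597
Since ρ = 0.6597 < 1, system is stable.
Offered load a = λ/μ = cρ = 19.0/7.2 = 2.6389
P₀ = [ Σₙ₌₀^3 aⁿ/n! + a^4/(4!(1-ρ)) ]⁻¹
Σ = a^0/0! + a^1/1! + a^2/2! + a^3/3! = 1.00000 + 2.63889 + 3.48187 + 3.06275 = 10.1835
a^4/(4!(1-ρ)) = 48.4936/(24 × 0.34028) = 5.9380
P₀ = 1/(10.1835 + 5.9380) = 0.06203
Lq = P₀·a^4·ρ / (4!(1-ρ)²) = 0.062029 × 48.4936 × 0.65972 / (24 × 0.11579) = 0.7141
Wq = Lq/λ = 0.7141/19.0 = 0.03758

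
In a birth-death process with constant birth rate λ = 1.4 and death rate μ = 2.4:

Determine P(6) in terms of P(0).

For constant rates: P(n)/P(0) = (λ/μ)^n
P(6)/P(0) = (1.4/2.4)^6 = 0.58333^6 = 0.03940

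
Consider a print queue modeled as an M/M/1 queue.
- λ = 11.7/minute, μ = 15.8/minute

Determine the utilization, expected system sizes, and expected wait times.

Step 1: ρ = λ/μ = 11.7/15.8 = 0.7405
Step 2: L = λ/(μ-λ) = 11.7/4.10 = 2.8537
Step 3: Lq = λ²/(μ(μ-λ)) = 136.89/(15.8×4.10) = 2.1132
Step 4: W = 1/(μ-λ) = 1/4.10 = 0.243902
Step 5: Wq = λ/(μ(μ-λ)) = 11.7/(15.8×4.10) = 0.1806
Step 6: P(0) = 1-ρ = 0.2595
Verify: L = λW = 11.7×0.243902 = 2.8537 ✔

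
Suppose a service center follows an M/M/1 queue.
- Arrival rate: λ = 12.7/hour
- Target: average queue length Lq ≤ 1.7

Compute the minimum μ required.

For M/M/1: Lq = λ²/(μ(μ-λ))
Need Lq ≤ 1.7, i.e. μ(μ-λ) ≥ λ²/1.7
μ² - 12.7μ - 161.29/1.7 ≥ 0  →  μ² - 12.7μ - 94.87647 ≥ 0
Quadratic formula (positive root): μ = [λ + √(λ² + 4×94.87647)]/2
Discriminant: 161.29 + 4×94.87647 = 540.7959, √540.7959 = 23.2550
μ ≥ (12.7 + 23.2550)/2 = 17.9775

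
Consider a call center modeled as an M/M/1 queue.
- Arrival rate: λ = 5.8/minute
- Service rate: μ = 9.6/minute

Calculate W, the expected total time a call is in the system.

First, compute utilization: ρ = λ/μ = 5.8/9.6 = 0.6042
For M/M/1: W = 1/(μ-λ)
W = 1/(9.6-5.8) = 1/3.80
W = 0.2632 minutes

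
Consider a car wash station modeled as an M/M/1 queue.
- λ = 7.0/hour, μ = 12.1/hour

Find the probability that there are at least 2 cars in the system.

ρ = λ/μ = 7.0/12.1 = 0.5785
P(N ≥ n) = ρⁿ
P(N ≥ 2) = 0.5785^2
P(N ≥ 2) = 0.3347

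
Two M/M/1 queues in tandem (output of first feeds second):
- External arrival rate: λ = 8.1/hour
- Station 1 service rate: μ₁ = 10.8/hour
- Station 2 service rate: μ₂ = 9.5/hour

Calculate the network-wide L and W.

By Jackson's theorem, each station behaves as independent M/M/1.
Station 1: ρ₁ = 8.1/10.8 = 0.7500, L₁ = ρ₁/(1-ρ₁) = λ/(μ₁-λ) = 8.1/2.70 = 3.0000
Station 2: ρ₂ = 8.1/9.5 = 0.8526, L₂ = ρ₂/(1-ρ₂) = λ/(μ₂-λ) = 8.1/1.40 = 5.7857
Total: L = L₁ + L₂ = 3.0000 + 5.7857 = 8.7857
W = L/λ = 8.7857/8.1 = 1.0847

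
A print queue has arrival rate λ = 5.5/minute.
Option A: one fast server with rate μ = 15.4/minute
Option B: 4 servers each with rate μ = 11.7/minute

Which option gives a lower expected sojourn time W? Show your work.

Option A: single server μ = 15.4 (M/M/1)
  ρ_A = 5.5/15.4 = 0.3571
  W_A = 1/(μ-λ) = 1/(15.4-5.5) = 1/9.90 = 0.1010

Option B: 4 servers μ = 11.7 (M/M/4)
  ρ_B = λ/(cμ) = 5.5/(4×11.7) = 0.1175
  Offered load a = λ/μ = cρ = 5.5/11.7 = 0.4701
  P₀ = [ Σₙ₌₀^3 aⁿ/n! + a^4/(4!(1-ρ)) ]⁻¹
  Σ = a^0/0! + a^1/1! + a^2/2! + a^3/3! = 1.0000 + 0.4701 + 0.1105 + 0.01731 = 1.5979
  a^4/(4!(1-ρ)) = 0.048832/(24 × 0.88248) = 0.002306
  P₀ = 1/(1.5979 + 0.002306) = 0.6249
  Lq = P₀·a^4·ρ / (4!(1-ρ)²) = 0.62492 × 0.048832 × 0.11752 / (24 × 0.77877) = 0.0001919
  Wq_B = Lq/λ = 0.0001919/5.5 = 0.00003489
  W_B = Wq_B + 1/μ = 0.00003489 + 0.08547 = 0.08550

Since W_B = 0.08550 < W_A = 0.1010, Option B (multiple servers) has the shorter time in system.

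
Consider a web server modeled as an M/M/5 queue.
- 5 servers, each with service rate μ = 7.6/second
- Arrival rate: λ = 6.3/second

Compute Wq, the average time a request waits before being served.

Traffic intensity: ρ = λ/(cμ) = 6.3/(5×7.6) = 0.1658
Since ρ = 0.1658 < 1, system is stable.
Offered load a = λ/μ = cρ = 6.3/7.6 = 0.8289
P₀ = [ Σₙ₌₀^4 aⁿ/n! + a^5/(5!(1-ρ)) ]⁻¹
Σ = a^0/0! + a^1/1! + a^2/2! + a^3/3! + a^4/4! = 1.0000 + 0.8289 + 0.3436 + 0.09494 + 0.01967 = 2.2871
a^5/(5!(1-ρ)) = 0.3914/(120 × 0.8342) = 0.003910
P₀ = 1/(2.2871 + 0.003910) = 0.4365
Lq = P₀·a^5·ρ / (5!(1-ρ)²) = 0.4365 × 0.3914 × 0.1658 / (120 × 0.6959) = 0.0003392
Wq = Lq/λ = 0.0003392/6.3 = 0.00005384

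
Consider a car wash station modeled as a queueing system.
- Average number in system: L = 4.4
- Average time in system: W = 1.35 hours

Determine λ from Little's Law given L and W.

Little's Law: L = λW, so λ = L/W
λ = 4.4/1.35 = 3.2593 cars/hour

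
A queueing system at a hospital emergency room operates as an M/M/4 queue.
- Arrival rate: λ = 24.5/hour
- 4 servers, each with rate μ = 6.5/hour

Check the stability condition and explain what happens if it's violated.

Stability requires ρ = λ/(cμ) < 1
ρ = 24.5/(4 × 6.5) = 24.5/26.00 = 0.9423
Since 0.9423 < 1, the system is STABLE.
The servers are busy 94.23% of the time.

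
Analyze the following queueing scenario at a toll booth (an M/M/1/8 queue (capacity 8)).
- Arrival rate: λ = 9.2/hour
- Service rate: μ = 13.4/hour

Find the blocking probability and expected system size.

ρ = λ/μ = 9.2/13.4 = 0.68657
P₀ = (1-ρ)/(1-ρ^(K+1)) = (1-0.68657)/(1-0.68657^9) = 0.3134/0.9661 = 0.3244
P_K = P₀×ρ^K = 0.3244 × 0.68657^8 = 0.3244 × 0.04937 = 0.01602
Blocking probability P_8 = 0.01602 (1.60%)
L = ρ[1 - (K+1)ρ^K + Kρ^(K+1)] / [(1-ρ)(1-ρ^(K+1))]
L = 0.68657 × (1 - 9×0.049372 + 8×0.033897) / ((1 - 0.68657) × (1 - 0.033897)) = 1.8747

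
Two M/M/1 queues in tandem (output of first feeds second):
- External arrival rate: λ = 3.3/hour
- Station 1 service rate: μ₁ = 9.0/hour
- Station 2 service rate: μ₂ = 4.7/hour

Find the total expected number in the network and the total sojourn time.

By Jackson's theorem, each station behaves as independent M/M/1.
Station 1: ρ₁ = 3.3/9.0 = 0.3667, L₁ = ρ₁/(1-ρ₁) = λ/(μ₁-λ) = 3.3/5.70 = 0.578947
Station 2: ρ₂ = 3.3/4.7 = 0.7021, L₂ = ρ₂/(1-ρ₂) = λ/(μ₂-λ) = 3.3/1.40 = 2.35714
Total: L = L₁ + L₂ = 0.578947 + 2.35714 = 2.9361
W = L/λ = 2.9361/3.3 = 0.8897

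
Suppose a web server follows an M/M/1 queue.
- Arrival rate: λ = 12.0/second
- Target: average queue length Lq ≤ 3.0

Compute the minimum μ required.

For M/M/1: Lq = λ²/(μ(μ-λ))
Need Lq ≤ 3.0, i.e. μ(μ-λ) ≥ λ²/3.0
μ² - 12.0μ - 144.00/3.0 ≥ 0  →  μ² - 12.0μ - 48.0000 ≥ 0
Quadratic formula (positive root): μ = [λ + √(λ² + 4×48.0000)]/2
Discriminant: 144.00 + 4×48.0000 = 336.0000, √336.0000 = 18.3303
μ ≥ (12.0 + 18.3303)/2 = 15.1652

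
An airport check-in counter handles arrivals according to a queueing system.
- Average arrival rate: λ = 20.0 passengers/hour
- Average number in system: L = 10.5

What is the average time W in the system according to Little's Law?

Little's Law: L = λW, so W = L/λ
W = 10.5/20.0 = 0.5250 hours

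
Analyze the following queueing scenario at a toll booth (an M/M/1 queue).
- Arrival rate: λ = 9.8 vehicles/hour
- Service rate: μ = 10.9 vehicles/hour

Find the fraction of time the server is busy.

Server utilization: ρ = λ/μ
ρ = 9.8/10.9 = 0.8991
The server is busy 89.91% of the time.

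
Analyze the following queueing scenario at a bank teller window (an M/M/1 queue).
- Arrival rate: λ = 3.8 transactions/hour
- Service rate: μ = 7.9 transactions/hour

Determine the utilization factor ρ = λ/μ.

Server utilization: ρ = λ/μ
ρ = 3.8/7.9 = 0.4810
The server is busy 48.10% of the time.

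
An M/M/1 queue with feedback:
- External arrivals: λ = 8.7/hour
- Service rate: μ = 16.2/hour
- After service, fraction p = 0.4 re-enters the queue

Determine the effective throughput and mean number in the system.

Effective arrival rate: λ_eff = λ/(1-p) = 8.7/(1-0.4) = 8.7/0.60 = 14.5000
ρ = λ_eff/μ = 14.5000/16.2 = 0.895062
L = ρ/(1-ρ) = 0.895062/(1-0.895062) = 8.5294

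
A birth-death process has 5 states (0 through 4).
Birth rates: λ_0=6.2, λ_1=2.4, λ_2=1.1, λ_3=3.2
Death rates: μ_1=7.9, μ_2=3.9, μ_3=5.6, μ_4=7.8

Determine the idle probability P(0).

Ratios P(n)/P(0) = (λ₀···λₙ₋₁)/(μ₁···μₙ):
P(1)/P(0) = (6.2)/(7.9) = 0.7848
P(2)/P(0) = (6.2×2.4)/(7.9×3.9) = 0.4830
P(3)/P(0) = (6.2×2.4×1.1)/(7.9×3.9×5.6) = 0.09487
P(4)/P(0) = (6.2×2.4×1.1×3.2)/(7.9×3.9×5.6×7.8) = 0.03892

Normalization: ∑ P(n) = 1
P(0) × (1.0000 + 0.7848 + 0.4830 + 0.09487 + 0.03892) = 1
P(0) × 2.4016 = 1
P(0) = 1/2.4016 = 0.4164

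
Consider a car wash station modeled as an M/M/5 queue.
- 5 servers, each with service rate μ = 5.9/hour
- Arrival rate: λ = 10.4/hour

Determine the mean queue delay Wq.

Traffic intensity: ρ = λ/(cμ) = 10.4/(5×5.9) = 0.3525
Since ρ = 0.3525 < 1, system is stable.
Offered load a = λ/μ = cρ = 10.4/5.9 = 1.7627
P₀ = [ Σₙ₌₀^4 aⁿ/n! + a^5/(5!(1-ρ)) ]⁻¹
Σ = a^0/0! + a^1/1! + a^2/2! + a^3/3! + a^4/4! = 1.0000 + 1.7627 + 1.5536 + 0.9128 + 0.4023 = 5.6314
a^5/(5!(1-ρ)) = 17.0179/(120 × 0.6475) = 0.2190
P₀ = 1/(5.6314 + 0.2190) = 0.1709
Lq = P₀·a^5·ρ / (5!(1-ρ)²) = 0.17093 × 17.0179 × 0.35254 / (120 × 0.41920) = 0.02039
Wq = Lq/λ = 0.020386/10.4 = 0.001960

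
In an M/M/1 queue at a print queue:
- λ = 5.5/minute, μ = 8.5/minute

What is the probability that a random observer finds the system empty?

ρ = λ/μ = 5.5/8.5 = 0.6471
P(0) = 1 - ρ = 1 - 0.6471 = 0.3529
The server is idle 35.29% of the time.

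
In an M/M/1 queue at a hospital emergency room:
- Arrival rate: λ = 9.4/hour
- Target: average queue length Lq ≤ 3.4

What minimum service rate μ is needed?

For M/M/1: Lq = λ²/(μ(μ-λ))
Need Lq ≤ 3.4, i.e. μ(μ-λ) ≥ λ²/3.4
μ² - 9.4μ - 88.36/3.4 ≥ 0  →  μ² - 9.4μ - 25.988235 ≥ 0
Quadratic formula (positive root): μ = [λ + √(λ² + 4×25.988235)]/2
Discriminant: 88.36 + 4×25.988235 = 192.3129, √192.3129 = 13.8677
μ ≥ (9.4 + 13.8677)/2 = 11.6338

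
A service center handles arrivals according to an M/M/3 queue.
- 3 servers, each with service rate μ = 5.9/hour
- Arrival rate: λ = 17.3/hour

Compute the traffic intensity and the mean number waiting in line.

Traffic intensity: ρ = λ/(cμ) = 17.3/(3×5.9) = 0.9774
Since ρ = 0.9774 < 1, system is stable.
Offered load a = λ/μ = cρ = 17.3/5.9 = 2.9322
P₀ = [ Σₙ₌₀^2 aⁿ/n! + a^3/(3!(1-ρ)) ]⁻¹
Σ = a^0/0! + a^1/1! + a^2/2! = 1.0000 + 2.9322 + 4.2989 = 8.2311
a^3/(3!(1-ρ)) = 25.21055/(6 × 0.02259887) = 185.9278
P₀ = 1/(8.2311 + 185.9278) = 0.005150
Lq = P₀·a^3·ρ / (3!(1-ρ)²) = 0.005150421 × 25.21055 × 0.9774011 / (6 × 0.0005107089) = 41.4165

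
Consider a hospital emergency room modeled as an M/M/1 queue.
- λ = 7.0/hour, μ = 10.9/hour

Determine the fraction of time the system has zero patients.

ρ = λ/μ = 7.0/10.9 = 0.6422
P(0) = 1 - ρ = 1 - 0.6422 = 0.3578
The server is idle 35.78% of the time.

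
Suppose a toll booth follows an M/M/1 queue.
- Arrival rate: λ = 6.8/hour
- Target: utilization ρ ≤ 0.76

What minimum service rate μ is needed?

ρ = λ/μ, so μ = λ/ρ
μ ≥ 6.8/0.76 = 8.9474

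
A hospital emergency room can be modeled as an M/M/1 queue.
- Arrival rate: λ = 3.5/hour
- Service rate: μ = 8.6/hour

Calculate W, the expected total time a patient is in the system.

First, compute utilization: ρ = λ/μ = 3.5/8.6 = 0.4070
For M/M/1: W = 1/(μ-λ)
W = 1/(8.6-3.5) = 1/5.10
W = 0.1961 hours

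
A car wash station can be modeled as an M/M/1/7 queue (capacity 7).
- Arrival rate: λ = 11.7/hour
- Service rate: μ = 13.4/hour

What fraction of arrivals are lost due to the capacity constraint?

ρ = λ/μ = 11.7/13.4 = 0.873134
P₀ = (1-ρ)/(1-ρ^(K+1)) = (1-0.873134)/(1-0.873134^8) = 0.1269/0.6622 = 0.1916
P_K = P₀×ρ^K = 0.19158 × 0.873134^7 = 0.19158 × 0.38687 = 0.07412
Blocking probability = 7.41%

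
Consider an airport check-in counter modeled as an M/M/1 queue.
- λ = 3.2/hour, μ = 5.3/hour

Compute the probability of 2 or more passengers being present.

ρ = λ/μ = 3.2/5.3 = 0.60377
P(N ≥ n) = ρⁿ
P(N ≥ 2) = 0.60377^2
P(N ≥ 2) = 0.3645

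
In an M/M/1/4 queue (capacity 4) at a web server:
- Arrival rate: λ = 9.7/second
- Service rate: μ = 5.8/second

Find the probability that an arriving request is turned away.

ρ = λ/μ = 9.7/5.8 = 1.6724
P₀ = (1-ρ)/(1-ρ^(K+1)) = (1-1.6724)/(1-1.6724^5) = -0.6724/-12.0828 = 0.05565
P_K = P₀×ρ^K = 0.05565 × 1.6724^4 = 0.05565 × 7.8228 = 0.4353
Blocking probability = 43.53%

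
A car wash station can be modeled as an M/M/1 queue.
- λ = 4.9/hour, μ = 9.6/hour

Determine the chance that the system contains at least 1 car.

ρ = λ/μ = 4.9/9.6 = 0.5104
P(N ≥ n) = ρⁿ
P(N ≥ 1) = 0.5104^1
P(N ≥ 1) = 0.5104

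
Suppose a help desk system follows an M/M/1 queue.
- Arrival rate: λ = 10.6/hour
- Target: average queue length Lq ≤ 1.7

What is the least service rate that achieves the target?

For M/M/1: Lq = λ²/(μ(μ-λ))
Need Lq ≤ 1.7, i.e. μ(μ-λ) ≥ λ²/1.7
μ² - 10.6μ - 112.36/1.7 ≥ 0  →  μ² - 10.6μ - 66.09412 ≥ 0
Quadratic formula (positive root): μ = [λ + √(λ² + 4×66.09412)]/2
Discriminant: 112.36 + 4×66.09412 = 376.7365, √376.7365 = 19.4097
μ ≥ (10.6 + 19.4097)/2 = 15.0049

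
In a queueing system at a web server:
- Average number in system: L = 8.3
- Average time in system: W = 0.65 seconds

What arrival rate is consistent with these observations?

Little's Law: L = λW, so λ = L/W
λ = 8.3/0.65 = 12.7692 requests/second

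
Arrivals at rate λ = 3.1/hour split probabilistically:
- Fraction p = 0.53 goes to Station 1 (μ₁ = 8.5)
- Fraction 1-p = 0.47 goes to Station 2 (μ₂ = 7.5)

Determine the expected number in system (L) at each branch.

Effective rates: λ₁ = 3.1×0.53 = 1.643, λ₂ = 3.1×0.47 = 1.457
Station 1: ρ₁ = 1.643/8.5 = 0.1933, L₁ = ρ₁/(1-ρ₁) = 0.1933/(1-0.1933) = 0.2396
Station 2: ρ₂ = 1.457/7.5 = 0.19427, L₂ = ρ₂/(1-ρ₂) = 0.19427/(1-0.19427) = 0.2411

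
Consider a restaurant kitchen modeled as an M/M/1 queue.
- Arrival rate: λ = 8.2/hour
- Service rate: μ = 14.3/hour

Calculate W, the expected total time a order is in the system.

First, compute utilization: ρ = λ/μ = 8.2/14.3 = 0.5734
For M/M/1: W = 1/(μ-λ)
W = 1/(14.3-8.2) = 1/6.10
W = 0.1639 hours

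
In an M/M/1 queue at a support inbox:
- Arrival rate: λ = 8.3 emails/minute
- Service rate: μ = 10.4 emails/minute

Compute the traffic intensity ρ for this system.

Server utilization: ρ = λ/μ
ρ = 8.3/10.4 = 0.7981
The server is busy 79.81% of the time.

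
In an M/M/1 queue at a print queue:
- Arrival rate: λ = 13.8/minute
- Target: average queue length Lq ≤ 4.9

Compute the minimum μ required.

For M/M/1: Lq = λ²/(μ(μ-λ))
Need Lq ≤ 4.9, i.e. μ(μ-λ) ≥ λ²/4.9
μ² - 13.8μ - 190.44/4.9 ≥ 0  →  μ² - 13.8μ - 38.8653 ≥ 0
Quadratic formula (positive root): μ = [λ + √(λ² + 4×38.8653)]/2
Discriminant: 190.44 + 4×38.8653 = 345.9012, √345.9012 = 18.5984
μ ≥ (13.8 + 18.5984)/2 = 16.1992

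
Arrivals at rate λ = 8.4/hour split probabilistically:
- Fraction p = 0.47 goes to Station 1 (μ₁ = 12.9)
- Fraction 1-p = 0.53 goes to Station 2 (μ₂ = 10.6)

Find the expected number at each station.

Effective rates: λ₁ = 8.4×0.47 = 3.948, λ₂ = 8.4×0.53 = 4.452
Station 1: ρ₁ = 3.948/12.9 = 0.30605, L₁ = ρ₁/(1-ρ₁) = 0.30605/(1-0.30605) = 0.4410
Station 2: ρ₂ = 4.452/10.6 = 0.4200, L₂ = ρ₂/(1-ρ₂) = 0.4200/(1-0.4200) = 0.7241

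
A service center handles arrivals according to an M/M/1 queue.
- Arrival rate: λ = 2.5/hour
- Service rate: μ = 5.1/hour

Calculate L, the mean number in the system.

ρ = λ/μ = 2.5/5.1 = 0.4902
For M/M/1: L = λ/(μ-λ)
L = 2.5/(5.1-2.5) = 2.5/2.60
L = 0.9615 customers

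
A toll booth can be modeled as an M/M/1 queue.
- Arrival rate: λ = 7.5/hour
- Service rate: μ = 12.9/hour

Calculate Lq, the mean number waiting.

ρ = λ/μ = 7.5/12.9 = 0.5814
For M/M/1: Lq = λ²/(μ(μ-λ))
Lq = 56.25/(12.9 × 5.40)
Lq = 0.8075 vehicles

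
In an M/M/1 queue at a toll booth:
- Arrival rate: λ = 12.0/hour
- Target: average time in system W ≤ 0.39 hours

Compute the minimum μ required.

For M/M/1: W = 1/(μ-λ)
Need W ≤ 0.39, so 1/(μ-λ) ≤ 0.39
μ - λ ≥ 1/0.39 = 2.5641
μ ≥ 12.0 + 2.5641 = 14.5641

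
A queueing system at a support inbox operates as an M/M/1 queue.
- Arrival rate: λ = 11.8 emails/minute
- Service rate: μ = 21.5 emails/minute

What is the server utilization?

Server utilization: ρ = λ/μ
ρ = 11.8/21.5 = 0.5488
The server is busy 54.88% of the time.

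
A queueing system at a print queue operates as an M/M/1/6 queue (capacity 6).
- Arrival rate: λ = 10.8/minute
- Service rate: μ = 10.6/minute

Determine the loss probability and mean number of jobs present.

ρ = λ/μ = 10.8/10.6 = 1.018868
P₀ = (1-ρ)/(1-ρ^(K+1)) = (1-1.018868)/(1-1.018868^7) = -0.01887/-0.1398 = 0.1350
P_K = P₀×ρ^K = 0.1350 × 1.018868^6 = 0.1350 × 1.1187 = 0.1510
Blocking probability P_6 = 0.1510 (15.10%)
L = ρ[1 - (K+1)ρ^K + Kρ^(K+1)] / [(1-ρ)(1-ρ^(K+1))]
L = 1.018868 × (1 - 7×1.1186843 + 6×1.1397916) / ((1 - 1.018868) × (1 - 1.1397916)) = 3.0747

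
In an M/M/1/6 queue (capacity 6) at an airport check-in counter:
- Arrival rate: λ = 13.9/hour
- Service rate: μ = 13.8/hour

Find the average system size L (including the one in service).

ρ = λ/μ = 13.9/13.8 = 1.00725
P₀ = (1-ρ)/(1-ρ^(K+1)) = (1-1.00725)/(1-1.00725^7) = -0.007250/-0.05187 = 0.1398
P_K = P₀×ρ^K = 0.1398 × 1.00725^6 = 0.1398 × 1.0443 = 0.1460
L = ρ[1 - (K+1)ρ^K + Kρ^(K+1)] / [(1-ρ)(1-ρ^(K+1))]
L = 1.00725 × (1 - 7×1.04429610 + 6×1.05186725) / ((1 - 1.00725) × (1 - 1.05186725)) = 3.0289 passengers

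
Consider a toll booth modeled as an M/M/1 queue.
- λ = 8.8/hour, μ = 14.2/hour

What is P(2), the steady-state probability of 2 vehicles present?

ρ = λ/μ = 8.8/14.2 = 0.6197
P(n) = (1-ρ)ρⁿ
P(2) = (1-0.6197) × 0.6197^2
P(2) = 0.3803 × 0.3840
P(2) = 0.1460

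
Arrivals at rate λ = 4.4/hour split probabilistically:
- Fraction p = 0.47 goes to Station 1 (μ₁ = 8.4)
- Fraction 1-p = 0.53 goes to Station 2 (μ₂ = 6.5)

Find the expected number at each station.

Effective rates: λ₁ = 4.4×0.47 = 2.068, λ₂ = 4.4×0.53 = 2.332
Station 1: ρ₁ = 2.068/8.4 = 0.2462, L₁ = ρ₁/(1-ρ₁) = 0.2462/(1-0.2462) = 0.3266
Station 2: ρ₂ = 2.332/6.5 = 0.35877, L₂ = ρ₂/(1-ρ₂) = 0.35877/(1-0.35877) = 0.5595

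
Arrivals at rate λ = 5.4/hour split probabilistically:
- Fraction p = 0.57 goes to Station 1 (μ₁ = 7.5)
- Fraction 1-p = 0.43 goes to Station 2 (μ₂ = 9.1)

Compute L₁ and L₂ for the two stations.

Effective rates: λ₁ = 5.4×0.57 = 3.078, λ₂ = 5.4×0.43 = 2.322
Station 1: ρ₁ = 3.078/7.5 = 0.4104, L₁ = ρ₁/(1-ρ₁) = 0.4104/(1-0.4104) = 0.6961
Station 2: ρ₂ = 2.322/9.1 = 0.2552, L₂ = ρ₂/(1-ρ₂) = 0.2552/(1-0.2552) = 0.3426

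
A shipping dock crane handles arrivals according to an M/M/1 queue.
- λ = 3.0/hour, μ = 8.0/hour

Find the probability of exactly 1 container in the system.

ρ = λ/μ = 3.0/8.0 = 0.3750
P(n) = (1-ρ)ρⁿ
P(1) = (1-0.3750) × 0.3750^1
P(1) = 0.6250 × 0.3750
P(1) = 0.2344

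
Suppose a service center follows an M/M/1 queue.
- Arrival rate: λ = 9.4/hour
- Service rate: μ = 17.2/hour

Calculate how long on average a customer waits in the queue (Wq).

First, compute utilization: ρ = λ/μ = 9.4/17.2 = 0.5465
For M/M/1: Wq = λ/(μ(μ-λ))
Wq = 9.4/(17.2 × (17.2-9.4))
Wq = 9.4/(17.2 × 7.80)
Wq = 0.07007 hours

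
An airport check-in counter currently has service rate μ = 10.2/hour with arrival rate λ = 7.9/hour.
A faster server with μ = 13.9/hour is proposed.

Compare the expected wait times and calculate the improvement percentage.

System 1: ρ₁ = 7.9/10.2 = 0.7745, W₁ = 1/(10.2-7.9) = 0.43478
System 2: ρ₂ = 7.9/13.9 = 0.5683, W₂ = 1/(13.9-7.9) = 0.16667
Improvement: (W₁-W₂)/W₁ = (0.43478-0.16667)/0.43478 = 61.67%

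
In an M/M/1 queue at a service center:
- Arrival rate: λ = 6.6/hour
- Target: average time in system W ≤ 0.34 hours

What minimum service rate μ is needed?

For M/M/1: W = 1/(μ-λ)
Need W ≤ 0.34, so 1/(μ-λ) ≤ 0.34
μ - λ ≥ 1/0.34 = 2.9412
μ ≥ 6.6 + 2.9412 = 9.5412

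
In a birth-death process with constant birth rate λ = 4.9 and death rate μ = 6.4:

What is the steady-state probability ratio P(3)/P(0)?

For constant rates: P(n)/P(0) = (λ/μ)^n
P(3)/P(0) = (4.9/6.4)^3 = 0.7656^3 = 0.4488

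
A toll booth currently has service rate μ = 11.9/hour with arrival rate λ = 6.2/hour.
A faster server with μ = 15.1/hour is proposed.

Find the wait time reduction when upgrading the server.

System 1: ρ₁ = 6.2/11.9 = 0.5210, W₁ = 1/(11.9-6.2) = 0.17544
System 2: ρ₂ = 6.2/15.1 = 0.4106, W₂ = 1/(15.1-6.2) = 0.11236
Improvement: (W₁-W₂)/W₁ = (0.17544-0.11236)/0.17544 = 35.96%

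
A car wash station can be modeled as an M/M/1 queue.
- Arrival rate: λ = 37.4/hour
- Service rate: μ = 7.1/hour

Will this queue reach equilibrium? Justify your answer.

Stability requires ρ = λ/(cμ) < 1
ρ = 37.4/(1 × 7.1) = 37.4/7.10 = 5.2676
Since 5.2676 ≥ 1, the system is UNSTABLE.
Queue grows without bound. Need μ > λ = 37.4.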